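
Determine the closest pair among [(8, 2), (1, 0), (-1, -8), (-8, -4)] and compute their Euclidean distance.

Computing all pairwise distances among 4 points:

d((8, 2), (1, 0)) = 7.2801 <-- minimum
d((8, 2), (-1, -8)) = 13.4536
d((8, 2), (-8, -4)) = 17.088
d((1, 0), (-1, -8)) = 8.2462
d((1, 0), (-8, -4)) = 9.8489
d((-1, -8), (-8, -4)) = 8.0623

Closest pair: (8, 2) and (1, 0) with distance 7.2801

The closest pair is (8, 2) and (1, 0) with Euclidean distance 7.2801. For 4 points, brute-force pairwise comparison is shown above. For large n, the divide-and-conquer algorithm (sort by x, recurse on halves, check the dividing strip) achieves O(n log n).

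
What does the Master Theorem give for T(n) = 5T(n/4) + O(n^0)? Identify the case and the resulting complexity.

Master Theorem for T(n) = 5T(n/4) + O(n^0):

a = 5, b = 4, c = 0
log_b(a) = log_4(5) = 1.1610

Case 1: c = 0 < log_4(5) = 1.1610
T(n) = O(n^(log_4 5))

For T(n) = 5T(n/4) + O(n^0): log_4(5) = 1.1610. This is Case 1 of the Master Theorem (c < log_b(a), work dominated by leaves), giving O(n^(log_4 5)).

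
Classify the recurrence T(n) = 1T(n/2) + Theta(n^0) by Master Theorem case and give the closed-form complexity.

Master Theorem for T(n) = 1T(n/2) + O(n^0):

a = 1, b = 2, c = 0
log_b(a) = log_2(1) = 0.0000

Case 2: c = 0 = log_2(1) = 0.0000
T(n) = O(n^0 log n) = O(log n)

For T(n) = 1T(n/2) + O(n^0): log_2(1) = 0.0000. This is Case 2 of the Master Theorem (c = log_b(a), equal work at all levels), giving O(log n).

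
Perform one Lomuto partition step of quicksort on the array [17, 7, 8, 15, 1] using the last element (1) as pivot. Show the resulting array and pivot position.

Lomuto partition with pivot = 1:

Initial array: [17, 7, 8, 15, 1]

arr[0]=17 > 1: no swap
arr[1]=7 > 1: no swap
arr[2]=8 > 1: no swap
arr[3]=15 > 1: no swap

Place pivot at position 0: [1, 7, 8, 15, 17]
Pivot position: 0

After partitioning with pivot 1, the array becomes [1, 7, 8, 15, 17]. The pivot is placed at index 0. All elements to the left of the pivot are <= 1, and all elements to the right are > 1.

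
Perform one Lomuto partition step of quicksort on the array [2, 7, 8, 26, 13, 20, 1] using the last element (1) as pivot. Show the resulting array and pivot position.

Lomuto partition with pivot = 1:

Initial array: [2, 7, 8, 26, 13, 20, 1]

arr[0]=2 > 1: no swap
arr[1]=7 > 1: no swap
arr[2]=8 > 1: no swap
arr[3]=26 > 1: no swap
arr[4]=13 > 1: no swap
arr[5]=20 > 1: no swap

Place pivot at position 0: [1, 7, 8, 26, 13, 20, 2]
Pivot position: 0

After partitioning with pivot 1, the array becomes [1, 7, 8, 26, 13, 20, 2]. The pivot is placed at index 0. All elements to the left of the pivot are <= 1, and all elements to the right are > 1.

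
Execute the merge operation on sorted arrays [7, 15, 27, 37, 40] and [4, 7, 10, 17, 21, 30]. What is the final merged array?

Merging process:

Compare 7 vs 4: take 4 from right. Merged: [4]
Compare 7 vs 7: take 7 from left. Merged: [4, 7]
Compare 15 vs 7: take 7 from right. Merged: [4, 7, 7]
Compare 15 vs 10: take 10 from right. Merged: [4, 7, 7, 10]
Compare 15 vs 17: take 15 from left. Merged: [4, 7, 7, 10, 15]
Compare 27 vs 17: take 17 from right. Merged: [4, 7, 7, 10, 15, 17]
Compare 27 vs 21: take 21 from right. Merged: [4, 7, 7, 10, 15, 17, 21]
Compare 27 vs 30: take 27 from left. Merged: [4, 7, 7, 10, 15, 17, 21, 27]
Compare 37 vs 30: take 30 from right. Merged: [4, 7, 7, 10, 15, 17, 21, 27, 30]
Append remaining from left: [37, 40]. Merged: [4, 7, 7, 10, 15, 17, 21, 27, 30, 37, 40]

Final merged array: [4, 7, 7, 10, 15, 17, 21, 27, 30, 37, 40]
Total comparisons: 9

The merged array is [4, 7, 7, 10, 15, 17, 21, 27, 30, 37, 40], requiring 9 comparisons. The merge step runs in O(n) time where n is the total number of elements.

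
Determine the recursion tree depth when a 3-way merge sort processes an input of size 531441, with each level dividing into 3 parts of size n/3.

For divide and conquer with division factor 3:

Problem sizes at each level:
Level 0: 531441
Level 1: 177147
Level 2: 59049
Level 3: 19683
Level 4: 6561
Level 5: 2187
Level 6: 729
Level 7: 243
Level 8: 81
Level 9: 27
Level 10: 9
Level 11: 3
Level 12: 1

The root is level 0 and the size-1 base case is level 12 (the tree spans levels 0 through 12, i.e. 13 levels counting the root), so the depth is the number of divisions: log_3(531441) = 12

The recursion tree depth is log_3(531441) = 12. At each level, the problem size is divided by 3, so it takes 12 divisions to reduce to a base case of size 1. The algorithm makes 3 recursive calls at each level.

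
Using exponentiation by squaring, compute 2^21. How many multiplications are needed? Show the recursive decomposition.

Computing 2^21 by squaring (build up from 2^1; each line after the first costs one multiplication):

2^1 = 2
2^2 = (2^1)^2 = 2^2 = 4
2^4 = (2^2)^2 = 4^2 = 16
2^5 = 2 * 2^4 = 2 * 16 = 32
2^10 = (2^5)^2 = 32^2 = 1024
2^20 = (2^10)^2 = 1024^2 = 1048576
2^21 = 2 * 2^20 = 2 * 1048576 = 2097152

Result: 2097152
Multiplications needed: 6 (6 lines after 2^1)

2^21 = 2097152. Using exponentiation by squaring, this requires 6 multiplications. The key idea: if the exponent is even, square the half-power; if odd, multiply by the base once.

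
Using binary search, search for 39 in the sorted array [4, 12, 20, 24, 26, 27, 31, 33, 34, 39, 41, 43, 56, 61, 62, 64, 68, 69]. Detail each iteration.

Binary search for 39 in [4, 12, 20, 24, 26, 27, 31, 33, 34, 39, 41, 43, 56, 61, 62, 64, 68, 69]:

lo=0, hi=17, mid=8, arr[mid]=34 -> 34 < 39, search right half
lo=9, hi=17, mid=13, arr[mid]=61 -> 61 > 39, search left half
lo=9, hi=12, mid=10, arr[mid]=41 -> 41 > 39, search left half
lo=9, hi=9, mid=9, arr[mid]=39 -> Found target at index 9!

Binary search finds 39 at index 9 after 4 comparisons. The search repeatedly halves the search space by comparing with the middle element.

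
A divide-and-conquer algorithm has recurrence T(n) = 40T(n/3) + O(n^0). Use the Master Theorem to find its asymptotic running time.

Master Theorem for T(n) = 40T(n/3) + O(n^0):

a = 40, b = 3, c = 0
log_b(a) = log_3(40) = 3.3578

Case 1: c = 0 < log_3(40) = 3.3578
T(n) = O(n^(log_3 40))

For T(n) = 40T(n/3) + O(n^0): log_3(40) = 3.3578. This is Case 1 of the Master Theorem (c < log_b(a), work dominated by leaves), giving O(n^(log_3 40)).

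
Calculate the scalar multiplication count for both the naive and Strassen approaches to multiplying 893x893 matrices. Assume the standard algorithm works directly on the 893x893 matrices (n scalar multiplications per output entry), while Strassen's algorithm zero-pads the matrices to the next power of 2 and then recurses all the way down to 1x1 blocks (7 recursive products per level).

Matrix multiplication for 893x893 matrices:

Strassen's algorithm requires power-of-2 dimensions. Pad 893x893 to 1024x1024 (next power of 2).

Standard algorithm: 893^3 = 712121957 multiplications
Strassen's algorithm: 7^(log2(1024)) = 7^10 = 282475249 multiplications
Savings: 712121957 - 282475249 = 429646708 multiplications

Standard: 712121957 multiplications (893^3). Strassen: 282475249 multiplications (7^10, after padding to 1024x1024). Strassen reduces 8 recursive multiplications to 7 at each level.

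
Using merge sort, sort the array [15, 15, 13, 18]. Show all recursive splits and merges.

Merge sort trace:

Split: [15, 15, 13, 18] -> [15, 15] and [13, 18]
  Split: [15, 15] -> [15] and [15]
  Merge: [15] + [15] -> [15, 15]
  Split: [13, 18] -> [13] and [18]
  Merge: [13] + [18] -> [13, 18]
Merge: [15, 15] + [13, 18] -> [13, 15, 15, 18]

Final sorted array: [13, 15, 15, 18]

The merge sort proceeds by recursively splitting the array and merging sorted halves.
After all merges, the sorted array is [13, 15, 15, 18].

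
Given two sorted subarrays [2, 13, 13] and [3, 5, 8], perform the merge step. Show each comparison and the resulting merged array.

Merging process:

Compare 2 vs 3: take 2 from left. Merged: [2]
Compare 13 vs 3: take 3 from right. Merged: [2, 3]
Compare 13 vs 5: take 5 from right. Merged: [2, 3, 5]
Compare 13 vs 8: take 8 from right. Merged: [2, 3, 5, 8]
Append remaining from left: [13, 13]. Merged: [2, 3, 5, 8, 13, 13]

Final merged array: [2, 3, 5, 8, 13, 13]
Total comparisons: 4

The merged array is [2, 3, 5, 8, 13, 13], requiring 4 comparisons. The merge step runs in O(n) time where n is the total number of elements.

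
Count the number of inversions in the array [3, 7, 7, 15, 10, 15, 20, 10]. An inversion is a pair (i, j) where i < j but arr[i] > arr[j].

Finding inversions in [3, 7, 7, 15, 10, 15, 20, 10]:

(3, 4): arr[3]=15 > arr[4]=10
(3, 7): arr[3]=15 > arr[7]=10
(5, 7): arr[5]=15 > arr[7]=10
(6, 7): arr[6]=20 > arr[7]=10

Total inversions: 4

The array has 4 inversion(s): (3,4), (3,7), (5,7), (6,7). Each pair (i,j) satisfies i < j and arr[i] > arr[j].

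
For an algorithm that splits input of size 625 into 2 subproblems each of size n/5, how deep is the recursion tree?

For divide and conquer with division factor 5:

Problem sizes at each level:
Level 0: 625
Level 1: 125
Level 2: 25
Level 3: 5
Level 4: 1

The root is level 0 and the size-1 base case is level 4 (the tree spans levels 0 through 4, i.e. 5 levels counting the root), so the depth is the number of divisions: log_5(625) = 4

The recursion tree depth is log_5(625) = 4. At each level, the problem size is divided by 5, so it takes 4 divisions to reduce to a base case of size 1. The algorithm makes 2 recursive calls at each level.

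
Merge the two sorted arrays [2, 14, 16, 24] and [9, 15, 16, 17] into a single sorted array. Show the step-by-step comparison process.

Merging process:

Compare 2 vs 9: take 2 from left. Merged: [2]
Compare 14 vs 9: take 9 from right. Merged: [2, 9]
Compare 14 vs 15: take 14 from left. Merged: [2, 9, 14]
Compare 16 vs 15: take 15 from right. Merged: [2, 9, 14, 15]
Compare 16 vs 16: take 16 from left. Merged: [2, 9, 14, 15, 16]
Compare 24 vs 16: take 16 from right. Merged: [2, 9, 14, 15, 16, 16]
Compare 24 vs 17: take 17 from right. Merged: [2, 9, 14, 15, 16, 16, 17]
Append remaining from left: [24]. Merged: [2, 9, 14, 15, 16, 16, 17, 24]

Final merged array: [2, 9, 14, 15, 16, 16, 17, 24]
Total comparisons: 7

The merged array is [2, 9, 14, 15, 16, 16, 17, 24], requiring 7 comparisons. The merge step runs in O(n) time where n is the total number of elements.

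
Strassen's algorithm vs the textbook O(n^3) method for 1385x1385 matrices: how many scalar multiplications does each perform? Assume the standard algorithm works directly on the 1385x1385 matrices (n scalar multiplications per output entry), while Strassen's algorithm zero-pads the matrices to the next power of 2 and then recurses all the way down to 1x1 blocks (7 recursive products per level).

Matrix multiplication for 1385x1385 matrices:

Strassen's algorithm requires power-of-2 dimensions. Pad 1385x1385 to 2048x2048 (next power of 2).

Standard algorithm: 1385^3 = 2656741625 multiplications
Strassen's algorithm: 7^(log2(2048)) = 7^11 = 1977326743 multiplications
Savings: 2656741625 - 1977326743 = 679414882 multiplications

Standard: 2656741625 multiplications (1385^3). Strassen: 1977326743 multiplications (7^11, after padding to 2048x2048). Strassen reduces 8 recursive multiplications to 7 at each level.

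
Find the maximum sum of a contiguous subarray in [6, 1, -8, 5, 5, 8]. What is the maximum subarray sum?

Using Kadane's algorithm on [6, 1, -8, 5, 5, 8]:

Scanning through the array:
Position 1 (value 1): max_ending_here = 7, max_so_far = 7
Position 2 (value -8): max_ending_here = -1, max_so_far = 7
Position 3 (value 5): max_ending_here = 5, max_so_far = 7
Position 4 (value 5): max_ending_here = 10, max_so_far = 10
Position 5 (value 8): max_ending_here = 18, max_so_far = 18

Maximum subarray: [5, 5, 8]
Maximum sum: 18

The maximum subarray is [5, 5, 8] with sum 18. This subarray runs from index 3 to index 5.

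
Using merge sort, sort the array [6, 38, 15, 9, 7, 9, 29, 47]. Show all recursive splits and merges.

Merge sort trace:

Split: [6, 38, 15, 9, 7, 9, 29, 47] -> [6, 38, 15, 9] and [7, 9, 29, 47]
  Split: [6, 38, 15, 9] -> [6, 38] and [15, 9]
    Split: [6, 38] -> [6] and [38]
    Merge: [6] + [38] -> [6, 38]
    Split: [15, 9] -> [15] and [9]
    Merge: [15] + [9] -> [9, 15]
  Merge: [6, 38] + [9, 15] -> [6, 9, 15, 38]
  Split: [7, 9, 29, 47] -> [7, 9] and [29, 47]
    Split: [7, 9] -> [7] and [9]
    Merge: [7] + [9] -> [7, 9]
    Split: [29, 47] -> [29] and [47]
    Merge: [29] + [47] -> [29, 47]
  Merge: [7, 9] + [29, 47] -> [7, 9, 29, 47]
Merge: [6, 9, 15, 38] + [7, 9, 29, 47] -> [6, 7, 9, 9, 15, 29, 38, 47]

Final sorted array: [6, 7, 9, 9, 15, 29, 38, 47]

The merge sort proceeds by recursively splitting the array and merging sorted halves.
After all merges, the sorted array is [6, 7, 9, 9, 15, 29, 38, 47].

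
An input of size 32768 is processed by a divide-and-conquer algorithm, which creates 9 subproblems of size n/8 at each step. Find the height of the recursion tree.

For divide and conquer with division factor 8:

Problem sizes at each level:
Level 0: 32768
Level 1: 4096
Level 2: 512
Level 3: 64
Level 4: 8
Level 5: 1

The root is level 0 and the size-1 base case is level 5 (the tree spans levels 0 through 5, i.e. 6 levels counting the root), so the depth is the number of divisions: log_8(32768) = 5

The recursion tree depth is log_8(32768) = 5. At each level, the problem size is divided by 8, so it takes 5 divisions to reduce to a base case of size 1. The algorithm makes 9 recursive calls at each level.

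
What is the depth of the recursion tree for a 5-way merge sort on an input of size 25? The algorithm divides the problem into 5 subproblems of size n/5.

For divide and conquer with division factor 5:

Problem sizes at each level:
Level 0: 25
Level 1: 5
Level 2: 1

The root is level 0 and the size-1 base case is level 2 (the tree spans levels 0 through 2, i.e. 3 levels counting the root), so the depth is the number of divisions: log_5(25) = 2

The recursion tree depth is log_5(25) = 2. At each level, the problem size is divided by 5, so it takes 2 divisions to reduce to a base case of size 1. The algorithm makes 5 recursive calls at each level.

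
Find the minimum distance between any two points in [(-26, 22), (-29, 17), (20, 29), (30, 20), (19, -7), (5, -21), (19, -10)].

Computing all pairwise distances among 7 points:

d((-26, 22), (-29, 17)) = 5.831
d((-26, 22), (20, 29)) = 46.5296
d((-26, 22), (30, 20)) = 56.0357
d((-26, 22), (19, -7)) = 53.535
d((-26, 22), (5, -21)) = 53.0094
d((-26, 22), (19, -10)) = 55.2178
d((-29, 17), (20, 29)) = 50.448
d((-29, 17), (30, 20)) = 59.0762
d((-29, 17), (19, -7)) = 53.6656
d((-29, 17), (5, -21)) = 50.9902
d((-29, 17), (19, -10)) = 55.0727
d((20, 29), (30, 20)) = 13.4536
d((20, 29), (19, -7)) = 36.0139
d((20, 29), (5, -21)) = 52.2015
d((20, 29), (19, -10)) = 39.0128
d((30, 20), (19, -7)) = 29.1548
d((30, 20), (5, -21)) = 48.0208
d((30, 20), (19, -10)) = 31.9531
d((19, -7), (5, -21)) = 19.799
d((19, -7), (19, -10)) = 3.0 <-- minimum
d((5, -21), (19, -10)) = 17.8045

Closest pair: (19, -7) and (19, -10) with distance 3.0

The closest pair is (19, -7) and (19, -10) with Euclidean distance 3.0. For 7 points, brute-force pairwise comparison is shown above. For large n, the divide-and-conquer algorithm (sort by x, recurse on halves, check the dividing strip) achieves O(n log n).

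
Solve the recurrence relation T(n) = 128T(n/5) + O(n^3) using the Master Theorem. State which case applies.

Master Theorem for T(n) = 128T(n/5) + O(n^3):

a = 128, b = 5, c = 3
log_b(a) = log_5(128) = 3.0147

Case 1: c = 3 < log_5(128) = 3.0147
T(n) = O(n^(log_5 128))

For T(n) = 128T(n/5) + O(n^3): log_5(128) = 3.0147. This is Case 1 of the Master Theorem (c < log_b(a), work dominated by leaves), giving O(n^(log_5 128)).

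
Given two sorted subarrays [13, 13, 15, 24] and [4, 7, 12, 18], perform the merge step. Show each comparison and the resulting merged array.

Merging process:

Compare 13 vs 4: take 4 from right. Merged: [4]
Compare 13 vs 7: take 7 from right. Merged: [4, 7]
Compare 13 vs 12: take 12 from right. Merged: [4, 7, 12]
Compare 13 vs 18: take 13 from left. Merged: [4, 7, 12, 13]
Compare 13 vs 18: take 13 from left. Merged: [4, 7, 12, 13, 13]
Compare 15 vs 18: take 15 from left. Merged: [4, 7, 12, 13, 13, 15]
Compare 24 vs 18: take 18 from right. Merged: [4, 7, 12, 13, 13, 15, 18]
Append remaining from left: [24]. Merged: [4, 7, 12, 13, 13, 15, 18, 24]

Final merged array: [4, 7, 12, 13, 13, 15, 18, 24]
Total comparisons: 7

The merged array is [4, 7, 12, 13, 13, 15, 18, 24], requiring 7 comparisons. The merge step runs in O(n) time where n is the total number of elements.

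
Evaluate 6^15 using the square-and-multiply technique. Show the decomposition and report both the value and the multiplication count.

Computing 6^15 by squaring (build up from 6^1; each line after the first costs one multiplication):

6^1 = 6
6^2 = (6^1)^2 = 6^2 = 36
6^3 = 6 * 6^2 = 6 * 36 = 216
6^6 = (6^3)^2 = 216^2 = 46656
6^7 = 6 * 6^6 = 6 * 46656 = 279936
6^14 = (6^7)^2 = 279936^2 = 78364164096
6^15 = 6 * 6^14 = 6 * 78364164096 = 470184984576

Result: 470184984576
Multiplications needed: 6 (6 lines after 6^1)

6^15 = 470184984576. Using exponentiation by squaring, this requires 6 multiplications. The key idea: if the exponent is even, square the half-power; if odd, multiply by the base once.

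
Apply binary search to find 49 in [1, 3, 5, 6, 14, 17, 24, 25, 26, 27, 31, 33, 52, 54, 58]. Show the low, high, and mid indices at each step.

Binary search for 49 in [1, 3, 5, 6, 14, 17, 24, 25, 26, 27, 31, 33, 52, 54, 58]:

lo=0, hi=14, mid=7, arr[mid]=25 -> 25 < 49, search right half
lo=8, hi=14, mid=11, arr[mid]=33 -> 33 < 49, search right half
lo=12, hi=14, mid=13, arr[mid]=54 -> 54 > 49, search left half
lo=12, hi=12, mid=12, arr[mid]=52 -> 52 > 49, search left half
lo=12 > hi=11, target 49 not found

Binary search determines that 49 is not in the array after 4 comparisons. The search space was exhausted without finding the target.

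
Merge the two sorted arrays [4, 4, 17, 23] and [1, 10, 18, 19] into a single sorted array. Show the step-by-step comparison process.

Merging process:

Compare 4 vs 1: take 1 from right. Merged: [1]
Compare 4 vs 10: take 4 from left. Merged: [1, 4]
Compare 4 vs 10: take 4 from left. Merged: [1, 4, 4]
Compare 17 vs 10: take 10 from right. Merged: [1, 4, 4, 10]
Compare 17 vs 18: take 17 from left. Merged: [1, 4, 4, 10, 17]
Compare 23 vs 18: take 18 from right. Merged: [1, 4, 4, 10, 17, 18]
Compare 23 vs 19: take 19 from right. Merged: [1, 4, 4, 10, 17, 18, 19]
Append remaining from left: [23]. Merged: [1, 4, 4, 10, 17, 18, 19, 23]

Final merged array: [1, 4, 4, 10, 17, 18, 19, 23]
Total comparisons: 7

The merged array is [1, 4, 4, 10, 17, 18, 19, 23], requiring 7 comparisons. The merge step runs in O(n) time where n is the total number of elements.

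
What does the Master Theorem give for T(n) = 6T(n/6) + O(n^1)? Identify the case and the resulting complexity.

Master Theorem for T(n) = 6T(n/6) + O(n^1):

a = 6, b = 6, c = 1
log_b(a) = log_6(6) = 1.0000

Case 2: c = 1 = log_6(6) = 1.0000
T(n) = O(n^1 log n) = O(n log n)

For T(n) = 6T(n/6) + O(n^1): log_6(6) = 1.0000. This is Case 2 of the Master Theorem (c = log_b(a), equal work at all levels), giving O(n log n).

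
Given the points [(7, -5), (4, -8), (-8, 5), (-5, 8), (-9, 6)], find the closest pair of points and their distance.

Computing all pairwise distances among 5 points:

d((7, -5), (4, -8)) = 4.2426
d((7, -5), (-8, 5)) = 18.0278
d((7, -5), (-5, 8)) = 17.6918
d((7, -5), (-9, 6)) = 19.4165
d((4, -8), (-8, 5)) = 17.6918
d((4, -8), (-5, 8)) = 18.3576
d((4, -8), (-9, 6)) = 19.105
d((-8, 5), (-5, 8)) = 4.2426
d((-8, 5), (-9, 6)) = 1.4142 <-- minimum
d((-5, 8), (-9, 6)) = 4.4721

Closest pair: (-8, 5) and (-9, 6) with distance 1.4142

The closest pair is (-8, 5) and (-9, 6) with Euclidean distance 1.4142. For 5 points, brute-force pairwise comparison is shown above. For large n, the divide-and-conquer algorithm (sort by x, recurse on halves, check the dividing strip) achieves O(n log n).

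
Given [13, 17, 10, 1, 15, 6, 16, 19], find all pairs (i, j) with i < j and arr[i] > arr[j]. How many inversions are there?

Finding inversions in [13, 17, 10, 1, 15, 6, 16, 19]:

(0, 2): arr[0]=13 > arr[2]=10
(0, 3): arr[0]=13 > arr[3]=1
(0, 5): arr[0]=13 > arr[5]=6
(1, 2): arr[1]=17 > arr[2]=10
(1, 3): arr[1]=17 > arr[3]=1
(1, 4): arr[1]=17 > arr[4]=15
(1, 5): arr[1]=17 > arr[5]=6
(1, 6): arr[1]=17 > arr[6]=16
(2, 3): arr[2]=10 > arr[3]=1
(2, 5): arr[2]=10 > arr[5]=6
(4, 5): arr[4]=15 > arr[5]=6

Total inversions: 11

The array has 11 inversion(s): (0,2), (0,3), (0,5), (1,2), (1,3), (1,4), (1,5), (1,6), (2,3), (2,5), (4,5). Each pair (i,j) satisfies i < j and arr[i] > arr[j].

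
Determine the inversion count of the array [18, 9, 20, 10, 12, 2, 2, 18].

Finding inversions in [18, 9, 20, 10, 12, 2, 2, 18]:

(0, 1): arr[0]=18 > arr[1]=9
(0, 3): arr[0]=18 > arr[3]=10
(0, 4): arr[0]=18 > arr[4]=12
(0, 5): arr[0]=18 > arr[5]=2
(0, 6): arr[0]=18 > arr[6]=2
(1, 5): arr[1]=9 > arr[5]=2
(1, 6): arr[1]=9 > arr[6]=2
(2, 3): arr[2]=20 > arr[3]=10
(2, 4): arr[2]=20 > arr[4]=12
(2, 5): arr[2]=20 > arr[5]=2
(2, 6): arr[2]=20 > arr[6]=2
(2, 7): arr[2]=20 > arr[7]=18
(3, 5): arr[3]=10 > arr[5]=2
(3, 6): arr[3]=10 > arr[6]=2
(4, 5): arr[4]=12 > arr[5]=2
(4, 6): arr[4]=12 > arr[6]=2

Total inversions: 16

The array has 16 inversion(s): (0,1), (0,3), (0,4), (0,5), (0,6), (1,5), (1,6), (2,3), (2,4), (2,5), (2,6), (2,7), (3,5), (3,6), (4,5), (4,6). Each pair (i,j) satisfies i < j and arr[i] > arr[j].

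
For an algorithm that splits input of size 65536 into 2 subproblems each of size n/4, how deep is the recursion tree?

For divide and conquer with division factor 4:

Problem sizes at each level:
Level 0: 65536
Level 1: 16384
Level 2: 4096
Level 3: 1024
Level 4: 256
Level 5: 64
Level 6: 16
Level 7: 4
Level 8: 1

The root is level 0 and the size-1 base case is level 8 (the tree spans levels 0 through 8, i.e. 9 levels counting the root), so the depth is the number of divisions: log_4(65536) = 8

The recursion tree depth is log_4(65536) = 8. At each level, the problem size is divided by 4, so it takes 8 divisions to reduce to a base case of size 1. The algorithm makes 2 recursive calls at each level.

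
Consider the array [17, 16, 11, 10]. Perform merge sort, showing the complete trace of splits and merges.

Merge sort trace:

Split: [17, 16, 11, 10] -> [17, 16] and [11, 10]
  Split: [17, 16] -> [17] and [16]
  Merge: [17] + [16] -> [16, 17]
  Split: [11, 10] -> [11] and [10]
  Merge: [11] + [10] -> [10, 11]
Merge: [16, 17] + [10, 11] -> [10, 11, 16, 17]

Final sorted array: [10, 11, 16, 17]

The merge sort proceeds by recursively splitting the array and merging sorted halves.
After all merges, the sorted array is [10, 11, 16, 17].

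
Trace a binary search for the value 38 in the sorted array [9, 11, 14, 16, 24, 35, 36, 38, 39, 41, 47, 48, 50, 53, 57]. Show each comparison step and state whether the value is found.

Binary search for 38 in [9, 11, 14, 16, 24, 35, 36, 38, 39, 41, 47, 48, 50, 53, 57]:

lo=0, hi=14, mid=7, arr[mid]=38 -> Found target at index 7!

Binary search finds 38 at index 7 after 1 comparisons. The search repeatedly halves the search space by comparing with the middle element.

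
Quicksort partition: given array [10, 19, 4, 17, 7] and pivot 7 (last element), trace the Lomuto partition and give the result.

Lomuto partition with pivot = 7:

Initial array: [10, 19, 4, 17, 7]

arr[0]=10 > 7: no swap
arr[1]=19 > 7: no swap
arr[2]=4 <= 7: swap with position 0, array becomes [4, 19, 10, 17, 7]
arr[3]=17 > 7: no swap

Place pivot at position 1: [4, 7, 10, 17, 19]
Pivot position: 1

After partitioning with pivot 7, the array becomes [4, 7, 10, 17, 19]. The pivot is placed at index 1. All elements to the left of the pivot are <= 7, and all elements to the right are > 7.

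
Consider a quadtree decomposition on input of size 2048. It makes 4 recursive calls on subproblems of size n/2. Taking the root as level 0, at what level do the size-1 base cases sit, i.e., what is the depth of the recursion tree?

For divide and conquer with division factor 2:

Problem sizes at each level:
Level 0: 2048
Level 1: 1024
Level 2: 512
Level 3: 256
Level 4: 128
Level 5: 64
Level 6: 32
Level 7: 16
Level 8: 8
Level 9: 4
Level 10: 2
Level 11: 1

The root is level 0 and the size-1 base case is level 11 (the tree spans levels 0 through 11, i.e. 12 levels counting the root), so the depth is the number of divisions: log_2(2048) = 11

The recursion tree depth is log_2(2048) = 11. At each level, the problem size is divided by 2, so it takes 11 divisions to reduce to a base case of size 1. The algorithm makes 4 recursive calls at each level.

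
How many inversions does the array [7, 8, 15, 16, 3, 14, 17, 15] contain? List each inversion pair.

Finding inversions in [7, 8, 15, 16, 3, 14, 17, 15]:

(0, 4): arr[0]=7 > arr[4]=3
(1, 4): arr[1]=8 > arr[4]=3
(2, 4): arr[2]=15 > arr[4]=3
(2, 5): arr[2]=15 > arr[5]=14
(3, 4): arr[3]=16 > arr[4]=3
(3, 5): arr[3]=16 > arr[5]=14
(3, 7): arr[3]=16 > arr[7]=15
(6, 7): arr[6]=17 > arr[7]=15

Total inversions: 8

The array has 8 inversion(s): (0,4), (1,4), (2,4), (2,5), (3,4), (3,5), (3,7), (6,7). Each pair (i,j) satisfies i < j and arr[i] > arr[j].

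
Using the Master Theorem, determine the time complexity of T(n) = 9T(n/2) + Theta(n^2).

Master Theorem for T(n) = 9T(n/2) + O(n^2):

a = 9, b = 2, c = 2
log_b(a) = log_2(9) = 3.1699

Case 1: c = 2 < log_2(9) = 3.1699
T(n) = O(n^(log_2 9))

For T(n) = 9T(n/2) + O(n^2): log_2(9) = 3.1699. This is Case 1 of the Master Theorem (c < log_b(a), work dominated by leaves), giving O(n^(log_2 9)).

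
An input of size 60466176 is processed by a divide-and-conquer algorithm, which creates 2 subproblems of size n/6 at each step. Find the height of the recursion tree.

For divide and conquer with division factor 6:

Problem sizes at each level:
Level 0: 60466176
Level 1: 10077696
Level 2: 1679616
Level 3: 279936
Level 4: 46656
Level 5: 7776
Level 6: 1296
Level 7: 216
Level 8: 36
Level 9: 6
Level 10: 1

The root is level 0 and the size-1 base case is level 10 (the tree spans levels 0 through 10, i.e. 11 levels counting the root), so the depth is the number of divisions: log_6(60466176) = 10

The recursion tree depth is log_6(60466176) = 10. At each level, the problem size is divided by 6, so it takes 10 divisions to reduce to a base case of size 1. The algorithm makes 2 recursive calls at each level.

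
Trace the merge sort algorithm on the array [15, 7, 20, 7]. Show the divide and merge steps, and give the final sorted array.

Merge sort trace:

Split: [15, 7, 20, 7] -> [15, 7] and [20, 7]
  Split: [15, 7] -> [15] and [7]
  Merge: [15] + [7] -> [7, 15]
  Split: [20, 7] -> [20] and [7]
  Merge: [20] + [7] -> [7, 20]
Merge: [7, 15] + [7, 20] -> [7, 7, 15, 20]

Final sorted array: [7, 7, 15, 20]

The merge sort proceeds by recursively splitting the array and merging sorted halves.
After all merges, the sorted array is [7, 7, 15, 20].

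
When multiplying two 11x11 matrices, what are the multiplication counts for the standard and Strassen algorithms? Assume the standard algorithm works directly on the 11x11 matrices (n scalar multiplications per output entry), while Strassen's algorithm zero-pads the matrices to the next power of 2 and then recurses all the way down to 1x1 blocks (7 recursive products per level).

Matrix multiplication for 11x11 matrices:

Strassen's algorithm requires power-of-2 dimensions. Pad 11x11 to 16x16 (next power of 2).

Standard algorithm: 11^3 = 1331 multiplications
Strassen's algorithm: 7^(log2(16)) = 7^4 = 2401 multiplications
Difference: 1331 - 2401 = -1070 (Strassen uses MORE here due to padding overhead — for small or just-over-power-of-2 n, padding can outweigh the per-level savings)

Standard: 1331 multiplications (11^3). Strassen: 2401 multiplications (7^4, after padding to 16x16). Strassen reduces 8 recursive multiplications to 7 at each level.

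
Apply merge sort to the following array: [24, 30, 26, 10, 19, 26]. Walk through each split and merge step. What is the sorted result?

Merge sort trace:

Split: [24, 30, 26, 10, 19, 26] -> [24, 30, 26] and [10, 19, 26]
  Split: [24, 30, 26] -> [24] and [30, 26]
    Split: [30, 26] -> [30] and [26]
    Merge: [30] + [26] -> [26, 30]
  Merge: [24] + [26, 30] -> [24, 26, 30]
  Split: [10, 19, 26] -> [10] and [19, 26]
    Split: [19, 26] -> [19] and [26]
    Merge: [19] + [26] -> [19, 26]
  Merge: [10] + [19, 26] -> [10, 19, 26]
Merge: [24, 26, 30] + [10, 19, 26] -> [10, 19, 24, 26, 26, 30]

Final sorted array: [10, 19, 24, 26, 26, 30]

The merge sort proceeds by recursively splitting the array and merging sorted halves.
After all merges, the sorted array is [10, 19, 24, 26, 26, 30].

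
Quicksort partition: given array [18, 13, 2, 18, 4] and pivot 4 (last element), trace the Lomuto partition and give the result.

Lomuto partition with pivot = 4:

Initial array: [18, 13, 2, 18, 4]

arr[0]=18 > 4: no swap
arr[1]=13 > 4: no swap
arr[2]=2 <= 4: swap with position 0, array becomes [2, 13, 18, 18, 4]
arr[3]=18 > 4: no swap

Place pivot at position 1: [2, 4, 18, 18, 13]
Pivot position: 1

After partitioning with pivot 4, the array becomes [2, 4, 18, 18, 13]. The pivot is placed at index 1. All elements to the left of the pivot are <= 4, and all elements to the right are > 4.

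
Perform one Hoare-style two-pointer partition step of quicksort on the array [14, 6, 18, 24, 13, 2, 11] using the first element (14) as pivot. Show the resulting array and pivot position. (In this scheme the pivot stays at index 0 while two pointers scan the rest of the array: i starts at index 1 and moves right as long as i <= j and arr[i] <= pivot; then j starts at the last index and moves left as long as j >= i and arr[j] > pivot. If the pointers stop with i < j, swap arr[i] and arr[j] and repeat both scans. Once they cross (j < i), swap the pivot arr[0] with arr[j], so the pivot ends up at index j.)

Hoare-style two-pointer partition with pivot = 14:

Initial array: [14, 6, 18, 24, 13, 2, 11]

Pointers start at i = 1, j = 6.
i stops at index 2 (arr[2]=18 > 14), j stops at index 6 (arr[6]=11 <= 14): swap arr[2] and arr[6], array becomes [14, 6, 11, 24, 13, 2, 18]
i stops at index 3 (arr[3]=24 > 14), j stops at index 5 (arr[5]=2 <= 14): swap arr[3] and arr[5], array becomes [14, 6, 11, 2, 13, 24, 18]
i ends at 5, j ends at 4: the pointers have crossed (j < i), so scanning stops.

Swap pivot arr[0] with arr[4] to place pivot at position 4: [13, 6, 11, 2, 14, 24, 18]
Pivot position: 4

After partitioning with pivot 14, the array becomes [13, 6, 11, 2, 14, 24, 18]. The pivot is placed at index 4. All elements to the left of the pivot are <= 14, and all elements to the right are > 14.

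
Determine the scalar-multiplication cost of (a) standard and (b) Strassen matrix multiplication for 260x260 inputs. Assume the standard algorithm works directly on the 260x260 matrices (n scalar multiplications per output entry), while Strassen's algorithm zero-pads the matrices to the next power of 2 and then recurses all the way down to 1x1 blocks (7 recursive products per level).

Matrix multiplication for 260x260 matrices:

Strassen's algorithm requires power-of-2 dimensions. Pad 260x260 to 512x512 (next power of 2).

Standard algorithm: 260^3 = 17576000 multiplications
Strassen's algorithm: 7^(log2(512)) = 7^9 = 40353607 multiplications
Difference: 17576000 - 40353607 = -22777607 (Strassen uses MORE here due to padding overhead — for small or just-over-power-of-2 n, padding can outweigh the per-level savings)

Standard: 17576000 multiplications (260^3). Strassen: 40353607 multiplications (7^9, after padding to 512x512). Strassen reduces 8 recursive multiplications to 7 at each level.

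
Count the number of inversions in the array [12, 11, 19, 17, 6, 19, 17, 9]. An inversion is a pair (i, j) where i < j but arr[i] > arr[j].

Finding inversions in [12, 11, 19, 17, 6, 19, 17, 9]:

(0, 1): arr[0]=12 > arr[1]=11
(0, 4): arr[0]=12 > arr[4]=6
(0, 7): arr[0]=12 > arr[7]=9
(1, 4): arr[1]=11 > arr[4]=6
(1, 7): arr[1]=11 > arr[7]=9
(2, 3): arr[2]=19 > arr[3]=17
(2, 4): arr[2]=19 > arr[4]=6
(2, 6): arr[2]=19 > arr[6]=17
(2, 7): arr[2]=19 > arr[7]=9
(3, 4): arr[3]=17 > arr[4]=6
(3, 7): arr[3]=17 > arr[7]=9
(5, 6): arr[5]=19 > arr[6]=17
(5, 7): arr[5]=19 > arr[7]=9
(6, 7): arr[6]=17 > arr[7]=9

Total inversions: 14

The array has 14 inversion(s): (0,1), (0,4), (0,7), (1,4), (1,7), (2,3), (2,4), (2,6), (2,7), (3,4), (3,7), (5,6), (5,7), (6,7). Each pair (i,j) satisfies i < j and arr[i] > arr[j].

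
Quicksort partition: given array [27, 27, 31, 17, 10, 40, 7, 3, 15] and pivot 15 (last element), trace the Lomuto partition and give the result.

Lomuto partition with pivot = 15:

Initial array: [27, 27, 31, 17, 10, 40, 7, 3, 15]

arr[0]=27 > 15: no swap
arr[1]=27 > 15: no swap
arr[2]=31 > 15: no swap
arr[3]=17 > 15: no swap
arr[4]=10 <= 15: swap with position 0, array becomes [10, 27, 31, 17, 27, 40, 7, 3, 15]
arr[5]=40 > 15: no swap
arr[6]=7 <= 15: swap with position 1, array becomes [10, 7, 31, 17, 27, 40, 27, 3, 15]
arr[7]=3 <= 15: swap with position 2, array becomes [10, 7, 3, 17, 27, 40, 27, 31, 15]

Place pivot at position 3: [10, 7, 3, 15, 27, 40, 27, 31, 17]
Pivot position: 3

After partitioning with pivot 15, the array becomes [10, 7, 3, 15, 27, 40, 27, 31, 17]. The pivot is placed at index 3. All elements to the left of the pivot are <= 15, and all elements to the right are > 15.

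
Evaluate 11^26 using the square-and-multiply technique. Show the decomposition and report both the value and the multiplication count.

Computing 11^26 by squaring (build up from 11^1; each line after the first costs one multiplication):

11^1 = 11
11^2 = (11^1)^2 = 11^2 = 121
11^3 = 11 * 11^2 = 11 * 121 = 1331
11^6 = (11^3)^2 = 1331^2 = 1771561
11^12 = (11^6)^2 = 1771561^2 = 3138428376721
11^13 = 11 * 11^12 = 11 * 3138428376721 = 34522712143931
11^26 = (11^13)^2 = 34522712143931^2 = 1191817653772720942460132761

Result: 1191817653772720942460132761
Multiplications needed: 6 (6 lines after 11^1)

11^26 = 1191817653772720942460132761. Using exponentiation by squaring, this requires 6 multiplications. The key idea: if the exponent is even, square the half-power; if odd, multiply by the base once.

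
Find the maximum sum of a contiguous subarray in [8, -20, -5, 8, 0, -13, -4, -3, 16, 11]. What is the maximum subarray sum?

Using Kadane's algorithm on [8, -20, -5, 8, 0, -13, -4, -3, 16, 11]:

Scanning through the array:
Position 1 (value -20): max_ending_here = -12, max_so_far = 8
Position 2 (value -5): max_ending_here = -5, max_so_far = 8
Position 3 (value 8): max_ending_here = 8, max_so_far = 8
Position 4 (value 0): max_ending_here = 8, max_so_far = 8
Position 5 (value -13): max_ending_here = -5, max_so_far = 8
Position 6 (value -4): max_ending_here = -4, max_so_far = 8
Position 7 (value -3): max_ending_here = -3, max_so_far = 8
Position 8 (value 16): max_ending_here = 16, max_so_far = 16
Position 9 (value 11): max_ending_here = 27, max_so_far = 27

Maximum subarray: [16, 11]
Maximum sum: 27

The maximum subarray is [16, 11] with sum 27. This subarray runs from index 8 to index 9.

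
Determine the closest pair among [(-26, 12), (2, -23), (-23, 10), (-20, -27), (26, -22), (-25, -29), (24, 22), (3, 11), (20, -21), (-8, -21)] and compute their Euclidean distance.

Computing all pairwise distances among 10 points:

d((-26, 12), (2, -23)) = 44.8219
d((-26, 12), (-23, 10)) = 3.6056 <-- minimum
d((-26, 12), (-20, -27)) = 39.4588
d((-26, 12), (26, -22)) = 62.1289
d((-26, 12), (-25, -29)) = 41.0122
d((-26, 12), (24, 22)) = 50.9902
d((-26, 12), (3, 11)) = 29.0172
d((-26, 12), (20, -21)) = 56.6127
d((-26, 12), (-8, -21)) = 37.5899
d((2, -23), (-23, 10)) = 41.4005
d((2, -23), (-20, -27)) = 22.3607
d((2, -23), (26, -22)) = 24.0208
d((2, -23), (-25, -29)) = 27.6586
d((2, -23), (24, 22)) = 50.0899
d((2, -23), (3, 11)) = 34.0147
d((2, -23), (20, -21)) = 18.1108
d((2, -23), (-8, -21)) = 10.198
d((-23, 10), (-20, -27)) = 37.1214
d((-23, 10), (26, -22)) = 58.5235
d((-23, 10), (-25, -29)) = 39.0512
d((-23, 10), (24, 22)) = 48.5077
d((-23, 10), (3, 11)) = 26.0192
d((-23, 10), (20, -21)) = 53.0094
d((-23, 10), (-8, -21)) = 34.4384
d((-20, -27), (26, -22)) = 46.2709
d((-20, -27), (-25, -29)) = 5.3852
d((-20, -27), (24, 22)) = 65.8559
d((-20, -27), (3, 11)) = 44.4185
d((-20, -27), (20, -21)) = 40.4475
d((-20, -27), (-8, -21)) = 13.4164
d((26, -22), (-25, -29)) = 51.4782
d((26, -22), (24, 22)) = 44.0454
d((26, -22), (3, 11)) = 40.2244
d((26, -22), (20, -21)) = 6.0828
d((26, -22), (-8, -21)) = 34.0147
d((-25, -29), (24, 22)) = 70.7248
d((-25, -29), (3, 11)) = 48.8262
d((-25, -29), (20, -21)) = 45.7056
d((-25, -29), (-8, -21)) = 18.7883
d((24, 22), (3, 11)) = 23.7065
d((24, 22), (20, -21)) = 43.1856
d((24, 22), (-8, -21)) = 53.6004
d((3, 11), (20, -21)) = 36.2353
d((3, 11), (-8, -21)) = 33.8378
d((20, -21), (-8, -21)) = 28.0

Closest pair: (-26, 12) and (-23, 10) with distance 3.6056

The closest pair is (-26, 12) and (-23, 10) with Euclidean distance 3.6056. For 10 points, brute-force pairwise comparison is shown above. For large n, the divide-and-conquer algorithm (sort by x, recurse on halves, check the dividing strip) achieves O(n log n).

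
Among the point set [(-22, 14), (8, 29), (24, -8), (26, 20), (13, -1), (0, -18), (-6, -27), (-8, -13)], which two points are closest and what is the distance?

Computing all pairwise distances among 8 points:

d((-22, 14), (8, 29)) = 33.541
d((-22, 14), (24, -8)) = 50.9902
d((-22, 14), (26, 20)) = 48.3735
d((-22, 14), (13, -1)) = 38.0789
d((-22, 14), (0, -18)) = 38.833
d((-22, 14), (-6, -27)) = 44.0114
d((-22, 14), (-8, -13)) = 30.4138
d((8, 29), (24, -8)) = 40.3113
d((8, 29), (26, 20)) = 20.1246
d((8, 29), (13, -1)) = 30.4138
d((8, 29), (0, -18)) = 47.676
d((8, 29), (-6, -27)) = 57.7235
d((8, 29), (-8, -13)) = 44.9444
d((24, -8), (26, 20)) = 28.0713
d((24, -8), (13, -1)) = 13.0384
d((24, -8), (0, -18)) = 26.0
d((24, -8), (-6, -27)) = 35.5106
d((24, -8), (-8, -13)) = 32.3883
d((26, 20), (13, -1)) = 24.6982
d((26, 20), (0, -18)) = 46.0435
d((26, 20), (-6, -27)) = 56.8595
d((26, 20), (-8, -13)) = 47.3814
d((13, -1), (0, -18)) = 21.4009
d((13, -1), (-6, -27)) = 32.2025
d((13, -1), (-8, -13)) = 24.1868
d((0, -18), (-6, -27)) = 10.8167
d((0, -18), (-8, -13)) = 9.434 <-- minimum
d((-6, -27), (-8, -13)) = 14.1421

Closest pair: (0, -18) and (-8, -13) with distance 9.434

The closest pair is (0, -18) and (-8, -13) with Euclidean distance 9.434. For 8 points, brute-force pairwise comparison is shown above. For large n, the divide-and-conquer algorithm (sort by x, recurse on halves, check the dividing strip) achieves O(n log n).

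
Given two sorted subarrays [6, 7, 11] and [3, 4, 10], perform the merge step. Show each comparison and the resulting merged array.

Merging process:

Compare 6 vs 3: take 3 from right. Merged: [3]
Compare 6 vs 4: take 4 from right. Merged: [3, 4]
Compare 6 vs 10: take 6 from left. Merged: [3, 4, 6]
Compare 7 vs 10: take 7 from left. Merged: [3, 4, 6, 7]
Compare 11 vs 10: take 10 from right. Merged: [3, 4, 6, 7, 10]
Append remaining from left: [11]. Merged: [3, 4, 6, 7, 10, 11]

Final merged array: [3, 4, 6, 7, 10, 11]
Total comparisons: 5

The merged array is [3, 4, 6, 7, 10, 11], requiring 5 comparisons. The merge step runs in O(n) time where n is the total number of elements.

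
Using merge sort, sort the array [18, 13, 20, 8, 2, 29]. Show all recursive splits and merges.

Merge sort trace:

Split: [18, 13, 20, 8, 2, 29] -> [18, 13, 20] and [8, 2, 29]
  Split: [18, 13, 20] -> [18] and [13, 20]
    Split: [13, 20] -> [13] and [20]
    Merge: [13] + [20] -> [13, 20]
  Merge: [18] + [13, 20] -> [13, 18, 20]
  Split: [8, 2, 29] -> [8] and [2, 29]
    Split: [2, 29] -> [2] and [29]
    Merge: [2] + [29] -> [2, 29]
  Merge: [8] + [2, 29] -> [2, 8, 29]
Merge: [13, 18, 20] + [2, 8, 29] -> [2, 8, 13, 18, 20, 29]

Final sorted array: [2, 8, 13, 18, 20, 29]

The merge sort proceeds by recursively splitting the array and merging sorted halves.
After all merges, the sorted array is [2, 8, 13, 18, 20, 29].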